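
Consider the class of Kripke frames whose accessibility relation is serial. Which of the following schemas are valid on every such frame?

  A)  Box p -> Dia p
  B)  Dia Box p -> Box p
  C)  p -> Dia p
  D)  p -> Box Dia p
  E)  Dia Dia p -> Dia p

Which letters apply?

A

(A) Box p -> Dia p is axiom D, which corresponds to seriality. Every such R is serial — valid.
(B) Dia Box p -> Box p (the dual of axiom 5) characterises the euclidean frames. Such an R need not be euclidean — not valid.
(C) p -> Dia p (the dual of axiom T) characterises the reflexive frames. Such an R need not be reflexive — not valid.
(D) p -> Box Dia p is axiom B, which corresponds to symmetry. Such an R need not be symmetric — not valid.
(E) Dia Dia p -> Dia p is the dual of axiom 4, which corresponds to transitivity. Such an R need not be transitive — not valid.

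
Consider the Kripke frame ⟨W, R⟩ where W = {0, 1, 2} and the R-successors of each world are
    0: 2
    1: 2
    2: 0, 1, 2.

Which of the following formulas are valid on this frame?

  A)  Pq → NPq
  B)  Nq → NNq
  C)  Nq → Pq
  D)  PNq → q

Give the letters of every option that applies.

R is symmetric: every R-edge is matched by its reverse.
R is not transitive: 0 R 2 and 2 R 0 but not 0 R 0.
R is not euclidean: 2 R 0 and 2 R 1 but not 0 R 1.
R is serial: every world has an R-successor.
(A) axiom 5: valid iff R is euclidean. R is not euclidean — not valid.
(B) Nq → NNq (axiom 4) characterises the transitive frames. R is not transitive — not valid.
(C) Nq → Pq is axiom D; it is valid on a frame exactly when R is serial. R is serial, so valid.
(D) PNq → q is the dual of axiom B, which corresponds to symmetry. R is symmetric — valid.

C, D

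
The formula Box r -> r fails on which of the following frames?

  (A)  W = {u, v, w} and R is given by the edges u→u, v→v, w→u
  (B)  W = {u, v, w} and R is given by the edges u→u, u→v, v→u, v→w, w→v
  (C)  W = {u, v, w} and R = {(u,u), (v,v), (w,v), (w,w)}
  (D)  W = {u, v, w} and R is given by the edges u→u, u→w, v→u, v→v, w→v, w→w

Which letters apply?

A, B

The schema Box r -> r is axiom T; it is valid on a frame iff R is reflexive.
(A) R is not reflexive (not w R w), so the schema fails here.
(B) R is not reflexive (not v R v), so the schema fails here.
(C) R is reflexive (each world relates to itself), so the schema is valid here.
(D) R is reflexive (each world relates to itself), so the schema is valid here.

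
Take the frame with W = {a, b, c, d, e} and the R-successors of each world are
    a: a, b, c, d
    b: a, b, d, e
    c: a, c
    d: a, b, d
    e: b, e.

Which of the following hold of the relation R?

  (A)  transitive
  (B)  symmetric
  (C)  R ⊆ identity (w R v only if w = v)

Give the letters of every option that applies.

B

(A) not transitive: a R b and b R e but not a R e.
(B) symmetric: every R-edge is matched by its reverse.
(C) not ⊆ identity: a R b with a ≠ b.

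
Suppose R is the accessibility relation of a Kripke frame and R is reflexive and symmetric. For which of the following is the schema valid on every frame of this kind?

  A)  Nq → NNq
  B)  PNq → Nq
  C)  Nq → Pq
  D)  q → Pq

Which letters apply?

Reflexive relations are serial.
(A) Nq → NNq is axiom 4; it is valid on a frame exactly when R is transitive. Such an R need not be transitive, so not valid.
(B) PNq → Nq (the dual of axiom 5) characterises the euclidean frames. Such an R need not be euclidean — not valid.
(C) Nq → Pq is axiom D, which corresponds to seriality. Every such R is serial — valid.
(D) q → Pq is the dual of axiom T, which corresponds to reflexivity. Every such R is reflexive — valid.

C, D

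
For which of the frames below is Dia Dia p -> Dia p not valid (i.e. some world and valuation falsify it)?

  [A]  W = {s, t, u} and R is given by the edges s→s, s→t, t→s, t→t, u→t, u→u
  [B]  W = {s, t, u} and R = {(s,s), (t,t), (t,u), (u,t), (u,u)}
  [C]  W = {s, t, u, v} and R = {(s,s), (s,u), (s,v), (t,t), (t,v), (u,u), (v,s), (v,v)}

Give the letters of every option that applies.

The schema Dia Dia p -> Dia p is the dual of axiom 4; it is valid on a frame iff R is transitive.
(A) R is not transitive (u R t and t R s but not u R s), so the schema fails here.
(B) R is transitive (R is closed under composition), so the schema is valid here.
(C) R is not transitive (t R v and v R s but not t R s), so the schema fails here.

A, C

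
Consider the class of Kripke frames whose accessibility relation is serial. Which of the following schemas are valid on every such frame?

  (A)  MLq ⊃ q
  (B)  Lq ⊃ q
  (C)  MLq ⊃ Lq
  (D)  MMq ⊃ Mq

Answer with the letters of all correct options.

(A) MLq ⊃ q (the dual of axiom B) characterises the symmetric frames. Such an R need not be symmetric — not valid.
(B) Lq ⊃ q (axiom T) characterises the reflexive frames. Such an R need not be reflexive — not valid.
(C) MLq ⊃ Lq is the dual of axiom 5, which corresponds to the euclidean property. Such an R need not be euclidean — not valid.
(D) the dual of axiom 4: valid iff R is transitive. Such an R need not be transitive — not valid.

none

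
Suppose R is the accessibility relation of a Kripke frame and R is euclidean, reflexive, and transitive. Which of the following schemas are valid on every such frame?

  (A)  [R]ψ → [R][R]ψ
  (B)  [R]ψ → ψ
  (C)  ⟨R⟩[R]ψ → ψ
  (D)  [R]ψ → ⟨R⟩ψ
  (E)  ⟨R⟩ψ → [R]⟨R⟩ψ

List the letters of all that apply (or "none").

A, B, C, D, E

A relation that is euclidean, reflexive, and transitive is also serial and symmetric.
(A) [R]ψ → [R][R]ψ is axiom 4; it is valid on a frame exactly when R is transitive. Every such R is transitive, so valid.
(B) [R]ψ → ψ (axiom T) characterises the reflexive frames. Every such R is reflexive — valid.
(C) the dual of axiom B: valid iff R is symmetric. Every such R is symmetric — valid.
(D) [R]ψ → ⟨R⟩ψ is axiom D; it is valid on a frame exactly when R is serial. Every such R is serial, so valid.
(E) ⟨R⟩ψ → [R]⟨R⟩ψ (axiom 5) characterises the euclidean frames. Every such R is euclidean — valid.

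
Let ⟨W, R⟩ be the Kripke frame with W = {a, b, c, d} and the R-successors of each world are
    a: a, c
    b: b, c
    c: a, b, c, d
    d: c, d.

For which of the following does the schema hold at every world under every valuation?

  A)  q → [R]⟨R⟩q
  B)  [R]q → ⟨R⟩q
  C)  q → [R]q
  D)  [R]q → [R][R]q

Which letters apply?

A, B

R is symmetric: every R-edge is matched by its reverse.
R is not transitive: a R c and c R b but not a R b.
R is serial: every world has an R-successor.
R is not a subset of the identity: a R c with a ≠ c.
(A) q → [R]⟨R⟩q is axiom B, which corresponds to symmetry. R is symmetric — valid.
(B) [R]q → ⟨R⟩q (axiom D) characterises the serial frames. R is serial — valid.
(C) q → [R]q is valid only on frames where every R-edge is a self-loop. Here R ⊄ identity — not valid.
(D) [R]q → [R][R]q is axiom 4, which corresponds to transitivity. R is not transitive — not valid.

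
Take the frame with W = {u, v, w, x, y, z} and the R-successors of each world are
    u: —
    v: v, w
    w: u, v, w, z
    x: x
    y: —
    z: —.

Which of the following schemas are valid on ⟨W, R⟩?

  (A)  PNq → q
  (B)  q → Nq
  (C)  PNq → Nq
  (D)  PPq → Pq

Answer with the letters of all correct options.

none

R is not symmetric: w R u but not u R w.
R is not transitive: v R w and w R u but not v R u.
R is not euclidean: w R u and w R v but not u R v.
R is not a subset of the identity: v R w with v ≠ w.
(A) PNq → q (the dual of axiom B) characterises the symmetric frames. R is not symmetric — not valid.
(B) q → Nq is valid only on frames where every R-edge is a self-loop. Here R ⊄ identity — not valid.
(C) PNq → Nq (the dual of axiom 5) characterises the euclidean frames. R is not euclidean — not valid.
(D) PPq → Pq is the dual of axiom 4; it is valid on a frame exactly when R is transitive. R is not transitive, so not valid.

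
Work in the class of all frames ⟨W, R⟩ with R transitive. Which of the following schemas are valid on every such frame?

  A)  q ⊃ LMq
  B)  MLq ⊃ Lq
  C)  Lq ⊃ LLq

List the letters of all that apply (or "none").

C

(A) q ⊃ LMq is axiom B; it is valid on a frame exactly when R is symmetric. Such an R need not be symmetric, so not valid.
(B) MLq ⊃ Lq is the dual of axiom 5, which corresponds to the euclidean property. Such an R need not be euclidean — not valid.
(C) Lq ⊃ LLq is axiom 4, which corresponds to transitivity. Every such R is transitive — valid.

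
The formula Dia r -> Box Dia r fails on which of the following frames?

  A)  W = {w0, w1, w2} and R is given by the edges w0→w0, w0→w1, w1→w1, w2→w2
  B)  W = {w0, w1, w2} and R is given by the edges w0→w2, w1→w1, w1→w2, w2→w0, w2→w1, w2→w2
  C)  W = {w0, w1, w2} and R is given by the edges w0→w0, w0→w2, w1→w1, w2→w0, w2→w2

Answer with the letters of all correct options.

The schema Dia r -> Box Dia r is axiom 5; it is valid on a frame iff R is euclidean.
(A) R is not euclidean (w0 R w1 and w0 R w0 but not w1 R w0), so the schema fails here.
(B) R is not euclidean (w2 R w0 and w2 R w1 but not w0 R w1), so the schema fails here.
(C) R is euclidean (any two R-successors of the same world are R-related), so the schema is valid here.

A, B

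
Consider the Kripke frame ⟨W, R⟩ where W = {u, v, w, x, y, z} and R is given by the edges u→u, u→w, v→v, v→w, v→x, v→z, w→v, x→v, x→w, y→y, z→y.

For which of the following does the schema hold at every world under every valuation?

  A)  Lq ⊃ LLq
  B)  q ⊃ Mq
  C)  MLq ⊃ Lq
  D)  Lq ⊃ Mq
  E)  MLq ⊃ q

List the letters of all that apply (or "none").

R is not reflexive: not w R w.
R is not symmetric: u R w but not w R u.
R is not transitive: u R w and w R v but not u R v.
R is not euclidean: u R w and u R u but not w R u.
R is serial: every world has an R-successor.
(A) Lq ⊃ LLq (axiom 4) characterises the transitive frames. R is not transitive — not valid.
(B) q ⊃ Mq is the dual of axiom T, which corresponds to reflexivity. R is not reflexive — not valid.
(C) MLq ⊃ Lq is the dual of axiom 5; it is valid on a frame exactly when R is euclidean. R is not euclidean, so not valid.
(D) Lq ⊃ Mq is axiom D, which corresponds to seriality. R is serial — valid.
(E) the dual of axiom B: valid iff R is symmetric. R is not symmetric — not valid.

D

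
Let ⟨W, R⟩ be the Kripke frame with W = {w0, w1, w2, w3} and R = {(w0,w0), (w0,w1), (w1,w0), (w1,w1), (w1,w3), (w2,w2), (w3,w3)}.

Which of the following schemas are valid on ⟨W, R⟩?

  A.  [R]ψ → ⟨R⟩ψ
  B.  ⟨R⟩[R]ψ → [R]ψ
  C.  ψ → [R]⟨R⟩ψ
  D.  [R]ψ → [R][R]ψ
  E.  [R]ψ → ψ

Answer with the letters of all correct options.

A, E

R is reflexive: each world relates to itself.
R is not symmetric: w1 R w3 but not w3 R w1.
R is not transitive: w0 R w1 and w1 R w3 but not w0 R w3.
R is not euclidean: w1 R w0 and w1 R w3 but not w0 R w3.
R is serial: every world has an R-successor.
(A) axiom D: valid iff R is serial. R is serial — valid.
(B) ⟨R⟩[R]ψ → [R]ψ is the dual of axiom 5; it is valid on a frame exactly when R is euclidean. R is not euclidean, so not valid.
(C) ψ → [R]⟨R⟩ψ is axiom B, which corresponds to symmetry. R is not symmetric — not valid.
(D) axiom 4: valid iff R is transitive. R is not transitive — not valid.
(E) [R]ψ → ψ (axiom T) characterises the reflexive frames. R is reflexive — valid.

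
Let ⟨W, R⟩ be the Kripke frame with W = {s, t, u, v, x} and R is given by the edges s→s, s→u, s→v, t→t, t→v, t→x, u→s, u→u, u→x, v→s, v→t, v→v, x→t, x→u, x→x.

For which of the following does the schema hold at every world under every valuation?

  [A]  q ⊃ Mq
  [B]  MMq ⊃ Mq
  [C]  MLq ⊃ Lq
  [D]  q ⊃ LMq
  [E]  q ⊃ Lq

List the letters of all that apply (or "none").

R is reflexive: each world relates to itself.
R is symmetric: every R-edge is matched by its reverse.
R is not transitive: s R u and u R x but not s R x.
R is not euclidean: s R u and s R v but not u R v.
R is not a subset of the identity: s R u with s ≠ u.
(A) q ⊃ Mq (the dual of axiom T) characterises the reflexive frames. R is reflexive — valid.
(B) the dual of axiom 4: valid iff R is transitive. R is not transitive — not valid.
(C) MLq ⊃ Lq is the dual of axiom 5, which corresponds to the euclidean property. R is not euclidean — not valid.
(D) q ⊃ LMq is axiom B, which corresponds to symmetry. R is symmetric — valid.
(E) q ⊃ Lq is equivalent to ◇p→p; it holds exactly when R ⊆ identity. Here R ⊄ identity — not valid.

A, D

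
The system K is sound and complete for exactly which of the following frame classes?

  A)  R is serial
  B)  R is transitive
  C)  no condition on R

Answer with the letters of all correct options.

C

(A) this class determines D, not K.
(B) this class determines K4, not K.
(C) K is sound and complete for exactly this class.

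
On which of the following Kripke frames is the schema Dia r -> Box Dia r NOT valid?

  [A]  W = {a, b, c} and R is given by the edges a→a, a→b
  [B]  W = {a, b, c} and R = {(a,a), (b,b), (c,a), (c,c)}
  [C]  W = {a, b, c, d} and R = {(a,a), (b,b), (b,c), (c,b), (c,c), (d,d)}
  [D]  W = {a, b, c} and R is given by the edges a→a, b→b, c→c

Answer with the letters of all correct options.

The schema Dia r -> Box Dia r is axiom 5; it is valid on a frame iff R is euclidean.
(A) R is not euclidean (a R b and a R a but not b R a), so the schema fails here.
(B) R is not euclidean (c R a and c R c but not a R c), so the schema fails here.
(C) R is euclidean (any two R-successors of the same world are R-related), so the schema is valid here.
(D) R is euclidean (any two R-successors of the same world are R-related), so the schema is valid here.

A, B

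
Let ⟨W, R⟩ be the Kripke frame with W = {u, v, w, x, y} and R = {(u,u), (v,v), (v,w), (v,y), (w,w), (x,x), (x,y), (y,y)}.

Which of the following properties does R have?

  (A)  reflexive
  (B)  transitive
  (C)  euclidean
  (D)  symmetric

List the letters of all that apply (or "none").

A, B

(A) reflexive: each world relates to itself.
(B) transitive: R is closed under composition.
(C) not euclidean: v R w and v R v but not w R v.
(D) not symmetric: v R w but not w R v.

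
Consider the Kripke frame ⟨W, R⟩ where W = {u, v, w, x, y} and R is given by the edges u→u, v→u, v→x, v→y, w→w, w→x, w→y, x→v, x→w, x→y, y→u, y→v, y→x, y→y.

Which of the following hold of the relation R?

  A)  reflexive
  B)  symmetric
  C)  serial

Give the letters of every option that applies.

(A) not reflexive: not v R v.
(B) not symmetric: v R u but not u R v.
(C) serial: every world has an R-successor.

C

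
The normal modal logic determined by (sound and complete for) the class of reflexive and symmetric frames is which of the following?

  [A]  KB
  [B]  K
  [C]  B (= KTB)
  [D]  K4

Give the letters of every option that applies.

C

(A) KB is determined by the class of symmetric frames.
(B) K is determined by the class of arbitrary frames.
(C) B (= KTB) is determined by exactly this class.
(D) K4 is determined by the class of transitive frames.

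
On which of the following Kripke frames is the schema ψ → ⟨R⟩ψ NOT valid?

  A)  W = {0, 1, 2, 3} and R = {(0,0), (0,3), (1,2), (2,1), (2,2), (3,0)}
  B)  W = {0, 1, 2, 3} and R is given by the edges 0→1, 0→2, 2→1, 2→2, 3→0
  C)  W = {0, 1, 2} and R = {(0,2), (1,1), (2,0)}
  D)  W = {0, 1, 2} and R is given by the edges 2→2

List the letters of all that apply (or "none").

The schema ψ → ⟨R⟩ψ is the dual of axiom T; it is valid on a frame iff R is reflexive.
(A) R is not reflexive (not 1 R 1), so the schema fails here.
(B) R is not reflexive (not 0 R 0), so the schema fails here.
(C) R is not reflexive (not 0 R 0), so the schema fails here.
(D) R is not reflexive (not 0 R 0), so the schema fails here.

A, B, C, D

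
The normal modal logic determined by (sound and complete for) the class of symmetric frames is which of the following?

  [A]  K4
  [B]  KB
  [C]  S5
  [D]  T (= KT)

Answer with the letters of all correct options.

B

(A) K4 is determined by the class of transitive frames.
(B) KB is determined by exactly this class.
(C) S5 is determined by the class of reflexive, symmetric, and transitive frames.
(D) T (= KT) is determined by the class of reflexive frames.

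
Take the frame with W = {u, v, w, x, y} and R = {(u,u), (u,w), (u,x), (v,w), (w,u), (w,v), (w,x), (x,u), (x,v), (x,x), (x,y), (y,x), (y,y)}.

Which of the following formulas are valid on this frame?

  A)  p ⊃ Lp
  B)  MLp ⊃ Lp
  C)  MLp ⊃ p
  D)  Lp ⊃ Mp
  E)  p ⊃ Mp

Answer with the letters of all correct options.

D

R is not reflexive: not v R v.
R is not symmetric: w R x but not x R w.
R is not euclidean: u R x and u R w but not x R w.
R is serial: every world has an R-successor.
R is not a subset of the identity: u R w with u ≠ w.
(A) p ⊃ Lp (equivalent to ◇p→p) corresponds to R being a subset of the identity. Here R ⊄ identity, so not valid.
(B) MLp ⊃ Lp is the dual of axiom 5; it is valid on a frame exactly when R is euclidean. R is not euclidean, so not valid.
(C) the dual of axiom B: valid iff R is symmetric. R is not symmetric — not valid.
(D) axiom D: valid iff R is serial. R is serial — valid.
(E) p ⊃ Mp (the dual of axiom T) characterises the reflexive frames. R is not reflexive — not valid.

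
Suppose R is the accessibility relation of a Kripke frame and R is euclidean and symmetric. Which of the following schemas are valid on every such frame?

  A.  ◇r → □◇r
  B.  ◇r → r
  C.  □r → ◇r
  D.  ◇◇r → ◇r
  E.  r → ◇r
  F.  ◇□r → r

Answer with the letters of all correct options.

A, D, F

A symmetric euclidean relation is transitive (uRv and vRw give vRu by symmetry, then uRw by the euclidean condition, applied at v).
(A) axiom 5: valid iff R is euclidean. Every such R is euclidean — valid.
(B) ◇r → r is valid only on frames where every R-edge is a self-loop. Such an R need not be a subset of the identity — not valid.
(C) □r → ◇r is axiom D; it is valid on a frame exactly when R is serial. Such an R need not be serial, so not valid.
(D) ◇◇r → ◇r is the dual of axiom 4; it is valid on a frame exactly when R is transitive. Every such R is transitive, so valid.
(E) r → ◇r (the dual of axiom T) characterises the reflexive frames. Such an R need not be reflexive — not valid.
(F) ◇□r → r is the dual of axiom B; it is valid on a frame exactly when R is symmetric. Every such R is symmetric, so valid.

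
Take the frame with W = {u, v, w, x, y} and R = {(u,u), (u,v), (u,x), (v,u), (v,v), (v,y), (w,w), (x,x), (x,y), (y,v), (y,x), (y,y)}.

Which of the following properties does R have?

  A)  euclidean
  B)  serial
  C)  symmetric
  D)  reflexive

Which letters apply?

(A) not euclidean: u R v and u R x but not v R x.
(B) serial: every world has an R-successor.
(C) not symmetric: u R x but not x R u.
(D) reflexive: each world relates to itself.

B, D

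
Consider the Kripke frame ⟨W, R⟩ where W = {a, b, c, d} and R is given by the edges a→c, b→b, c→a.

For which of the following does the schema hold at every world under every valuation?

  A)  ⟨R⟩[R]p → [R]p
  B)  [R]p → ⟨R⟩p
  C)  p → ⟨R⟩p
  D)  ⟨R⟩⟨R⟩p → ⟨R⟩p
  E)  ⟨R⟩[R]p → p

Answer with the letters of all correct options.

R is not reflexive: not a R a.
R is symmetric: every R-edge is matched by its reverse.
R is not transitive: a R c and c R a but not a R a.
R is not euclidean: a R c and a R c but not c R c.
R is not serial: d has no R-successor.
(A) ⟨R⟩[R]p → [R]p is the dual of axiom 5, which corresponds to the euclidean property. R is not euclidean — not valid.
(B) [R]p → ⟨R⟩p is axiom D; it is valid on a frame exactly when R is serial. R is not serial, so not valid.
(C) p → ⟨R⟩p is the dual of axiom T; it is valid on a frame exactly when R is reflexive. R is not reflexive, so not valid.
(D) the dual of axiom 4: valid iff R is transitive. R is not transitive — not valid.
(E) the dual of axiom B: valid iff R is symmetric. R is symmetric — valid.

E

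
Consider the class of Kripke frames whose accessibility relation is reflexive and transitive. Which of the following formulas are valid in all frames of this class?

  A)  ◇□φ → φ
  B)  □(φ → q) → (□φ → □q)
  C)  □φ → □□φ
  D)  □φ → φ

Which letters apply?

B, C, D

Reflexive relations are serial.
(A) ◇□φ → φ is the dual of axiom B, which corresponds to symmetry. Such an R need not be symmetric — not valid.
(B) □(φ → q) → (□φ → □q) is the K axiom; it holds on all frames — valid.
(C) □φ → □□φ is axiom 4; it is valid on a frame exactly when R is transitive. Every such R is transitive, so valid.
(D) axiom T: valid iff R is reflexive. Every such R is reflexive — valid.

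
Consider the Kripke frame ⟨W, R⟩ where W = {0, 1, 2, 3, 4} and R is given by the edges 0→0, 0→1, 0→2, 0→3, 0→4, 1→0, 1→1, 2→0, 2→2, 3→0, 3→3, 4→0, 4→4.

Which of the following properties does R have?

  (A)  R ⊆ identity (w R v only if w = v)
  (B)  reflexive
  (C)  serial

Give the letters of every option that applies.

(A) not ⊆ identity: 0 R 1 with 0 ≠ 1.
(B) reflexive: each world relates to itself.
(C) serial: every world has an R-successor.

B, C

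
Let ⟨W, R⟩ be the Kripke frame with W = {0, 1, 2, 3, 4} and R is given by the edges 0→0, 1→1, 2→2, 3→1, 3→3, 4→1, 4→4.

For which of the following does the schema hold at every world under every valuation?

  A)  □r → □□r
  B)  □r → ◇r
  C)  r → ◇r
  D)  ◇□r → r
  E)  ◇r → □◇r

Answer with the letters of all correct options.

A, B, C

R is reflexive: each world relates to itself.
R is not symmetric: 3 R 1 but not 1 R 3.
R is transitive: R is closed under composition.
R is not euclidean: 3 R 1 and 3 R 3 but not 1 R 3.
R is serial: every world has an R-successor.
(A) □r → □□r is axiom 4, which corresponds to transitivity. R is transitive — valid.
(B) □r → ◇r (axiom D) characterises the serial frames. R is serial — valid.
(C) the dual of axiom T: valid iff R is reflexive. R is reflexive — valid.
(D) ◇□r → r is the dual of axiom B, which corresponds to symmetry. R is not symmetric — not valid.
(E) ◇r → □◇r is axiom 5; it is valid on a frame exactly when R is euclidean. R is not euclidean, so not valid.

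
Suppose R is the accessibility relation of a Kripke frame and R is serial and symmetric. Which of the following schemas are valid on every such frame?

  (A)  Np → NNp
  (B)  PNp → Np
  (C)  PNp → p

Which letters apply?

(A) Np → NNp (axiom 4) characterises the transitive frames. Such an R need not be transitive — not valid.
(B) PNp → Np (the dual of axiom 5) characterises the euclidean frames. Such an R need not be euclidean — not valid.
(C) the dual of axiom B: valid iff R is symmetric. Every such R is symmetric — valid.

C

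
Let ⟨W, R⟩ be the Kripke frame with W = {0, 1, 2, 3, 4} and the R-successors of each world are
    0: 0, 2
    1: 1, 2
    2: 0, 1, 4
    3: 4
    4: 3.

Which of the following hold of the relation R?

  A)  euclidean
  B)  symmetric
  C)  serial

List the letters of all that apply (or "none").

(A) not euclidean: 2 R 0 and 2 R 1 but not 0 R 1.
(B) not symmetric: 2 R 4 but not 4 R 2.
(C) serial: every world has an R-successor.

C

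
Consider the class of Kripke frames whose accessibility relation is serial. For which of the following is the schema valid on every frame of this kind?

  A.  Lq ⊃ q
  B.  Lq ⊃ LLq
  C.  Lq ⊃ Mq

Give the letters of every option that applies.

C

(A) Lq ⊃ q is axiom T; it is valid on a frame exactly when R is reflexive. Such an R need not be reflexive, so not valid.
(B) Lq ⊃ LLq is axiom 4; it is valid on a frame exactly when R is transitive. Such an R need not be transitive, so not valid.
(C) Lq ⊃ Mq is axiom D, which corresponds to seriality. Every such R is serial — valid.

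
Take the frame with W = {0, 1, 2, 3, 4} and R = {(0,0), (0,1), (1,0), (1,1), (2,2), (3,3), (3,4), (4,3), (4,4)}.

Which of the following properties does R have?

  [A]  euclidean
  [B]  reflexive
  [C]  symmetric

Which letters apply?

(A) euclidean: any two R-successors of the same world are R-related.
(B) reflexive: each world relates to itself.
(C) symmetric: every R-edge is matched by its reverse.

A, B, C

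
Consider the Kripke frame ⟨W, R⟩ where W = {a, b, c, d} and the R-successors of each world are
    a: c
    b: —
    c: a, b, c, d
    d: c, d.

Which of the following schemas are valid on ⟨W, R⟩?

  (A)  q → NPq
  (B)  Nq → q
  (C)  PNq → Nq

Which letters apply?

R is not reflexive: not a R a.
R is not symmetric: c R b but not b R c.
R is not euclidean: c R a and c R b but not a R b.
(A) axiom B: valid iff R is symmetric. R is not symmetric — not valid.
(B) Nq → q (axiom T) characterises the reflexive frames. R is not reflexive — not valid.
(C) PNq → Nq is the dual of axiom 5; it is valid on a frame exactly when R is euclidean. R is not euclidean, so not valid.

none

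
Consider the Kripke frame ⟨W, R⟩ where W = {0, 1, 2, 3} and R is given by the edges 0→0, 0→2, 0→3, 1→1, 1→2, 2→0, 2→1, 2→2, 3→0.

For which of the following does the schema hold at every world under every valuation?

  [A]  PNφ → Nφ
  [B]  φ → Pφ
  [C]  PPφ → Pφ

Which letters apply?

R is not reflexive: not 3 R 3.
R is not transitive: 0 R 2 and 2 R 1 but not 0 R 1.
R is not euclidean: 0 R 2 and 0 R 3 but not 2 R 3.
(A) PNφ → Nφ (the dual of axiom 5) characterises the euclidean frames. R is not euclidean — not valid.
(B) φ → Pφ (the dual of axiom T) characterises the reflexive frames. R is not reflexive — not valid.
(C) the dual of axiom 4: valid iff R is transitive. R is not transitive — not valid.

none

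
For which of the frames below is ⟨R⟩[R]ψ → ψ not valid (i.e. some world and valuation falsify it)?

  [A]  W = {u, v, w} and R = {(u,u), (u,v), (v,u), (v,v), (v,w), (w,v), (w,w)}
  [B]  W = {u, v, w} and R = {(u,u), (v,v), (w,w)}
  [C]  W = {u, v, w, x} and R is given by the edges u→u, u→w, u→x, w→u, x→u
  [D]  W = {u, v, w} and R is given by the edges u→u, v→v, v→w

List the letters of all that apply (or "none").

D

The schema ⟨R⟩[R]ψ → ψ is the dual of axiom B; it is valid on a frame iff R is symmetric.
(A) R is symmetric (every R-edge is matched by its reverse), so the schema is valid here.
(B) R is symmetric (every R-edge is matched by its reverse), so the schema is valid here.
(C) R is symmetric (every R-edge is matched by its reverse), so the schema is valid here.
(D) R is not symmetric (v R w but not w R v), so the schema fails here.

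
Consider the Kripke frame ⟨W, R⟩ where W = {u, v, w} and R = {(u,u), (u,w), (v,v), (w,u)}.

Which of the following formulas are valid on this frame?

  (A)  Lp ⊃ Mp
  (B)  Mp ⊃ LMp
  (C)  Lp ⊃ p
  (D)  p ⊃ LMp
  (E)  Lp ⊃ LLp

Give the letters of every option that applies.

R is not reflexive: not w R w.
R is symmetric: every R-edge is matched by its reverse.
R is not transitive: w R u and u R w but not w R w.
R is not euclidean: u R w and u R w but not w R w.
R is serial: every world has an R-successor.
(A) Lp ⊃ Mp is axiom D; it is valid on a frame exactly when R is serial. R is serial, so valid.
(B) axiom 5: valid iff R is euclidean. R is not euclidean — not valid.
(C) axiom T: valid iff R is reflexive. R is not reflexive — not valid.
(D) axiom B: valid iff R is symmetric. R is symmetric — valid.
(E) Lp ⊃ LLp is axiom 4; it is valid on a frame exactly when R is transitive. R is not transitive, so not valid.

A, D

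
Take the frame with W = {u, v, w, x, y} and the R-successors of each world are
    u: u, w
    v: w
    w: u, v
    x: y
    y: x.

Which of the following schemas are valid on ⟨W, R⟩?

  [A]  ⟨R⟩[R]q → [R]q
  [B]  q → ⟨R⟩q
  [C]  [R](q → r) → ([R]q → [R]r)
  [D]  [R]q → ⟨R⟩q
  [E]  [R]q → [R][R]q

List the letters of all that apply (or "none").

C, D

R is not reflexive: not v R v.
R is not transitive: u R w and w R v but not u R v.
R is not euclidean: w R u and w R v but not u R v.
R is serial: every world has an R-successor.
(A) ⟨R⟩[R]q → [R]q is the dual of axiom 5; it is valid on a frame exactly when R is euclidean. R is not euclidean, so not valid.
(B) q → ⟨R⟩q (the dual of axiom T) characterises the reflexive frames. R is not reflexive — not valid.
(C) this is just K, valid on every normal frame.
(D) [R]q → ⟨R⟩q (axiom D) characterises the serial frames. R is serial — valid.
(E) axiom 4: valid iff R is transitive. R is not transitive — not valid.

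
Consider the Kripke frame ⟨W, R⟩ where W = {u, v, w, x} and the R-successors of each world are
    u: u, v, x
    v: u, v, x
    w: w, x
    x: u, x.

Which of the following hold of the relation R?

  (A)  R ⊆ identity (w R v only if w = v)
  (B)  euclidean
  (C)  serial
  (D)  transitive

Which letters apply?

C

(A) not ⊆ identity: u R v with u ≠ v.
(B) not euclidean: u R x and u R v but not x R v.
(C) serial: every world has an R-successor.
(D) not transitive: w R x and x R u but not w R u.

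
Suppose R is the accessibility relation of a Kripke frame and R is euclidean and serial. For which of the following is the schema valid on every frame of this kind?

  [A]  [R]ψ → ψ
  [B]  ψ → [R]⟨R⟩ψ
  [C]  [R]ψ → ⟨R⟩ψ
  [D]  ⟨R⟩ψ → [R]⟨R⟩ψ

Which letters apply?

(A) [R]ψ → ψ (axiom T) characterises the reflexive frames. Such an R need not be reflexive — not valid.
(B) ψ → [R]⟨R⟩ψ is axiom B, which corresponds to symmetry. Such an R need not be symmetric — not valid.
(C) [R]ψ → ⟨R⟩ψ (axiom D) characterises the serial frames. Every such R is serial — valid.
(D) ⟨R⟩ψ → [R]⟨R⟩ψ (axiom 5) characterises the euclidean frames. Every such R is euclidean — valid.

C, D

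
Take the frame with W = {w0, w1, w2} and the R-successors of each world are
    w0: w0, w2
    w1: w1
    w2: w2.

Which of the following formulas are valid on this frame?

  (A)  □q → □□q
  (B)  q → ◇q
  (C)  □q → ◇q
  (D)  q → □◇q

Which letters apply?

R is reflexive: each world relates to itself.
R is not symmetric: w0 R w2 but not w2 R w0.
R is transitive: R is closed under composition.
R is serial: every world has an R-successor.
(A) □q → □□q is axiom 4; it is valid on a frame exactly when R is transitive. R is transitive, so valid.
(B) q → ◇q is the dual of axiom T, which corresponds to reflexivity. R is reflexive — valid.
(C) □q → ◇q is axiom D; it is valid on a frame exactly when R is serial. R is serial, so valid.
(D) q → □◇q is axiom B; it is valid on a frame exactly when R is symmetric. R is not symmetric, so not valid.

A, B, C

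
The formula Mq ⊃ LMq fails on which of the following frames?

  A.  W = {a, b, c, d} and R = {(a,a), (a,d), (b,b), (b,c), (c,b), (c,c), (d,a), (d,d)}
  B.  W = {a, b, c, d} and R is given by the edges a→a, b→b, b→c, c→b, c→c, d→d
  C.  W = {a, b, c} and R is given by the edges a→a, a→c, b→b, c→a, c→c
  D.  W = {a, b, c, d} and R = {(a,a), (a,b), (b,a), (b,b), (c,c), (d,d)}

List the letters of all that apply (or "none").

The schema Mq ⊃ LMq is axiom 5; it is valid on a frame iff R is euclidean.
(A) R is euclidean (any two R-successors of the same world are R-related), so the schema is valid here.
(B) R is euclidean (any two R-successors of the same world are R-related), so the schema is valid here.
(C) R is euclidean (any two R-successors of the same world are R-related), so the schema is valid here.
(D) R is euclidean (any two R-successors of the same world are R-related), so the schema is valid here.

none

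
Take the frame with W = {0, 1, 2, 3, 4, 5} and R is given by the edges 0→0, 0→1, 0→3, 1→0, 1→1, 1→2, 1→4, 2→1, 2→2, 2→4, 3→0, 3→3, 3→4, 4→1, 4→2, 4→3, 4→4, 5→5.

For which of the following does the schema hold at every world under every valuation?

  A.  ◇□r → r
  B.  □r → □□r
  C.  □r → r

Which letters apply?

A, C

R is reflexive: each world relates to itself.
R is symmetric: every R-edge is matched by its reverse.
R is not transitive: 0 R 1 and 1 R 2 but not 0 R 2.
(A) ◇□r → r is the dual of axiom B, which corresponds to symmetry. R is symmetric — valid.
(B) axiom 4: valid iff R is transitive. R is not transitive — not valid.
(C) axiom T: valid iff R is reflexive. R is reflexive — valid.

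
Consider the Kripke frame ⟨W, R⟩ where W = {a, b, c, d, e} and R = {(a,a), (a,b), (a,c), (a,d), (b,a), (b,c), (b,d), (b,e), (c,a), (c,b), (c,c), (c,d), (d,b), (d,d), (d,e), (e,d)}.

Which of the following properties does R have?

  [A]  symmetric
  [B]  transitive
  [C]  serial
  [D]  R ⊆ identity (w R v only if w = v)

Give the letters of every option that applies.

(A) not symmetric: a R d but not d R a.
(B) not transitive: a R b and b R e but not a R e.
(C) serial: every world has an R-successor.
(D) not ⊆ identity: a R b with a ≠ b.

C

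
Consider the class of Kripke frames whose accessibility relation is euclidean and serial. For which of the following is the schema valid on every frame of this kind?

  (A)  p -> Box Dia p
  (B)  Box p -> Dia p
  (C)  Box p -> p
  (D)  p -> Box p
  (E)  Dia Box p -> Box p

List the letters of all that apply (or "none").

(A) p -> Box Dia p is axiom B, which corresponds to symmetry. Such an R need not be symmetric — not valid.
(B) Box p -> Dia p is axiom D; it is valid on a frame exactly when R is serial. Every such R is serial, so valid.
(C) axiom T: valid iff R is reflexive. Such an R need not be reflexive — not valid.
(D) p -> Box p is valid only on frames where every R-edge is a self-loop. Such an R need not be a subset of the identity — not valid.
(E) the dual of axiom 5: valid iff R is euclidean. Every such R is euclidean — valid.

B, E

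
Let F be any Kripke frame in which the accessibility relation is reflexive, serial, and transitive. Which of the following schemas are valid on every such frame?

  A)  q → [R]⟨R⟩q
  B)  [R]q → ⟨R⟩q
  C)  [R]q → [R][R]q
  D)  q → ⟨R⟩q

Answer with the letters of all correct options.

B, C, D

(A) axiom B: valid iff R is symmetric. Such an R need not be symmetric — not valid.
(B) axiom D: valid iff R is serial. Every such R is serial — valid.
(C) [R]q → [R][R]q is axiom 4; it is valid on a frame exactly when R is transitive. Every such R is transitive, so valid.
(D) q → ⟨R⟩q is the dual of axiom T, which corresponds to reflexivity. Every such R is reflexive — valid.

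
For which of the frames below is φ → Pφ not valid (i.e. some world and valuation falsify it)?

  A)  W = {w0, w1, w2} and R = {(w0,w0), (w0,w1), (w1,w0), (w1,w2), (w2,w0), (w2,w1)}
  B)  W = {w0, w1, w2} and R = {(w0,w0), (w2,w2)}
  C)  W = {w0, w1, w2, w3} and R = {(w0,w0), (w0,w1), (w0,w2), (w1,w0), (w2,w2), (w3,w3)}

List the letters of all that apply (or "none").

A, B, C

The schema φ → Pφ is the dual of axiom T; it is valid on a frame iff R is reflexive.
(A) R is not reflexive (not w1 R w1), so the schema fails here.
(B) R is not reflexive (not w1 R w1), so the schema fails here.
(C) R is not reflexive (not w1 R w1), so the schema fails here.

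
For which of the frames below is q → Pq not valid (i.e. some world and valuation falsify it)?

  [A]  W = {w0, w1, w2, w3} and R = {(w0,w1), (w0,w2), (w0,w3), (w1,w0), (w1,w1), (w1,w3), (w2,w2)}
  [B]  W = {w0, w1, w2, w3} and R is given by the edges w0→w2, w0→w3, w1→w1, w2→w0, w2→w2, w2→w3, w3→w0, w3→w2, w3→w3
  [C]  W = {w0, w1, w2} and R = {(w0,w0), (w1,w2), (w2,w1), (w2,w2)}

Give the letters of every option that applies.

The schema q → Pq is the dual of axiom T; it is valid on a frame iff R is reflexive.
(A) R is not reflexive (not w0 R w0), so the schema fails here.
(B) R is not reflexive (not w0 R w0), so the schema fails here.
(C) R is not reflexive (not w1 R w1), so the schema fails here.

A, B, C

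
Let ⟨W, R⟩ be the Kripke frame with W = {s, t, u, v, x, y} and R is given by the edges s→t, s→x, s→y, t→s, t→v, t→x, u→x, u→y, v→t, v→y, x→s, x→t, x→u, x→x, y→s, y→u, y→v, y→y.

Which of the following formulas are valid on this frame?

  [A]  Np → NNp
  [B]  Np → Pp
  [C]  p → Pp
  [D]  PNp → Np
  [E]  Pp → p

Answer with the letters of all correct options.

B

R is not reflexive: not s R s.
R is not transitive: s R t and t R s but not s R s.
R is not euclidean: s R t and s R y but not t R y.
R is serial: every world has an R-successor.
R is not a subset of the identity: s R t with s ≠ t.
(A) axiom 4: valid iff R is transitive. R is not transitive — not valid.
(B) axiom D: valid iff R is serial. R is serial — valid.
(C) p → Pp is the dual of axiom T; it is valid on a frame exactly when R is reflexive. R is not reflexive, so not valid.
(D) PNp → Np (the dual of axiom 5) characterises the euclidean frames. R is not euclidean — not valid.
(E) Pp → p is the converse of T; it holds exactly when R ⊆ identity. Here R ⊄ identity — not valid.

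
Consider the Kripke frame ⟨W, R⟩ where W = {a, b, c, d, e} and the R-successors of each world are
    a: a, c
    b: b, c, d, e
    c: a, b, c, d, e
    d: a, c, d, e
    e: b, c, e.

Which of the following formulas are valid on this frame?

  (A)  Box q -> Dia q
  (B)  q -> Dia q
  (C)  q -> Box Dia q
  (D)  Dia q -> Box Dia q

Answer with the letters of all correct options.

A, B

R is reflexive: each world relates to itself.
R is not symmetric: b R d but not d R b.
R is not euclidean: b R d and b R b but not d R b.
R is serial: every world has an R-successor.
(A) Box q -> Dia q is axiom D, which corresponds to seriality. R is serial — valid.
(B) q -> Dia q is the dual of axiom T; it is valid on a frame exactly when R is reflexive. R is reflexive, so valid.
(C) q -> Box Dia q (axiom B) characterises the symmetric frames. R is not symmetric — not valid.
(D) Dia q -> Box Dia q (axiom 5) characterises the euclidean frames. R is not euclidean — not valid.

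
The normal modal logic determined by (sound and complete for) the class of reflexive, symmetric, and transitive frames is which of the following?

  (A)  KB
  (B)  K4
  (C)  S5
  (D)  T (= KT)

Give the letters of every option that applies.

(A) KB is determined by the class of symmetric frames.
(B) K4 is determined by the class of transitive frames.
(C) S5 is determined by exactly this class.
(D) T (= KT) is determined by the class of reflexive frames.

C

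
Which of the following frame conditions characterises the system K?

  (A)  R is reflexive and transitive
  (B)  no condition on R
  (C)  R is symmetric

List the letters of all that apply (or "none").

B

(A) this class determines S4, not K.
(B) K is sound and complete for exactly this class.
(C) this class determines KB, not K.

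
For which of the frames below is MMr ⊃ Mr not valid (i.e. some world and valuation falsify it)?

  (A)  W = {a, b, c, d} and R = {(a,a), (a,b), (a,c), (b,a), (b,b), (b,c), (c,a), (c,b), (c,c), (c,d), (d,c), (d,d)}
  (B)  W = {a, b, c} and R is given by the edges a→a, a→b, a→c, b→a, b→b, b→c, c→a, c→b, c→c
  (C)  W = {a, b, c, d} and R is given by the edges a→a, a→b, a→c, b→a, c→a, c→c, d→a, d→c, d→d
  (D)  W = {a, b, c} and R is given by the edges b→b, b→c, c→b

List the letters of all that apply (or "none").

The schema MMr ⊃ Mr is the dual of axiom 4; it is valid on a frame iff R is transitive.
(A) R is not transitive (a R c and c R d but not a R d), so the schema fails here.
(B) R is transitive (R is closed under composition), so the schema is valid here.
(C) R is not transitive (b R a and a R b but not b R b), so the schema fails here.
(D) R is not transitive (c R b and b R c but not c R c), so the schema fails here.

A, C, D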